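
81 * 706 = 57186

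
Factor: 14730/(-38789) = -1*2^1*3^1*5^1*79^(-1) = -30/79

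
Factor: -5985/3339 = -1 * 5^1 * 19^1 * 53^(-1) = -95/53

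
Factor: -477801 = -1 * 3^2 * 53089^1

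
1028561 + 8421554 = 9450115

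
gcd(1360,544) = 272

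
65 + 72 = 137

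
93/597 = 31/199 ≈ 0.156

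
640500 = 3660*175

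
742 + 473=1215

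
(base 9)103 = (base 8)124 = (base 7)150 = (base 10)84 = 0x54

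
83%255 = 83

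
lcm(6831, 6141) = 607959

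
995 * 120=119400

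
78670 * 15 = 1180050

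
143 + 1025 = 1168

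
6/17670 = 1/2945 ≈ 0.000340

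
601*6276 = 3771876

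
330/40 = 33/4 = 8.25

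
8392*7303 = 61286776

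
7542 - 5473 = 2069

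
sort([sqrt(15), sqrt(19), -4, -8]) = [-8, -4, sqrt(15), sqrt(19)]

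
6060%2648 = 764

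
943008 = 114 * 8272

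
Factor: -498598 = -1*2^1*19^1*13121^1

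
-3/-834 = 1/278 ≈ 0.00360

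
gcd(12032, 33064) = 8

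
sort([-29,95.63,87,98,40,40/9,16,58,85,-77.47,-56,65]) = [-77.47,-56,-29,40/9,16,40,58,65,85,87,95.63,98]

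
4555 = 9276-4721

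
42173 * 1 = 42173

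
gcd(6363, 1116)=9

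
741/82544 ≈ 0.00898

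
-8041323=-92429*87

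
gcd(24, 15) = 3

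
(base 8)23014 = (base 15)2d45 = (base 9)14322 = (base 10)9740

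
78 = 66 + 12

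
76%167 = 76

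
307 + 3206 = 3513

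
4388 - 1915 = 2473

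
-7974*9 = -71766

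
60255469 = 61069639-814170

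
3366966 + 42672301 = 46039267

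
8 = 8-0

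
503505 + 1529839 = 2033344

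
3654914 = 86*42499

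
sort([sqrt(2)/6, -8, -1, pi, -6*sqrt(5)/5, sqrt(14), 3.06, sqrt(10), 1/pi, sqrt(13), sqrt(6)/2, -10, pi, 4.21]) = [-10, -8, -6*sqrt(5)/5, -1, sqrt(2)/6, 1/pi, sqrt(6)/2, 3.06, pi, pi, sqrt(10), sqrt(13), sqrt(14), 4.21]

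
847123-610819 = 236304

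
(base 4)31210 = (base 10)868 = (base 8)1544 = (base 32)r4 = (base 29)10r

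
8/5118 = 4/2559 ≈ 0.00156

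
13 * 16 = 208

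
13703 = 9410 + 4293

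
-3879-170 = -4049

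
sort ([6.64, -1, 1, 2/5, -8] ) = [-8, -1, 2/5, 1, 6.64] 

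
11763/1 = 11763 = 11763.00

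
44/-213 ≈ -0.207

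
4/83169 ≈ 0.0000481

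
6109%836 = 257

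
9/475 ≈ 0.0189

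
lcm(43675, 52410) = 262050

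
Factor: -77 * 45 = -1 * 3^2 * 5^1 * 7^1 * 11^1 = -3465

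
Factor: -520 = -1*2^3*5^1*13^1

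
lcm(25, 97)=2425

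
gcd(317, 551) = 1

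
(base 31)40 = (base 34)3m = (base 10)124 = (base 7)235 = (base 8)174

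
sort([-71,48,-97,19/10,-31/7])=[-97,-71,-31/7,19/10,48]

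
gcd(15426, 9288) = 18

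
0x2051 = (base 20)10dd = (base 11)6241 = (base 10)8273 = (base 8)20121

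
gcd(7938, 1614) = 6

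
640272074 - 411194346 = 229077728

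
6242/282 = 3121/141 ≈ 22.13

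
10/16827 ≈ 0.000594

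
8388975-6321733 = 2067242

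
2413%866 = 681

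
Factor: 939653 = 11^1 * 13^1 * 6571^1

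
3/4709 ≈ 0.000637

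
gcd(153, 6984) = 9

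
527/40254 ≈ 0.0131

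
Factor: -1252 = -1*2^2*313^1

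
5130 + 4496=9626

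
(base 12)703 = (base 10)1011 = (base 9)1343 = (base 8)1763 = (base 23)1km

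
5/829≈0.00603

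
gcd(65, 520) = 65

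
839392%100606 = 34544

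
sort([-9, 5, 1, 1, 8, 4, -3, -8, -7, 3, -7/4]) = [-9, -8, -7, -3, -7/4, 1, 1, 3, 4, 5, 8]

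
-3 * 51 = -153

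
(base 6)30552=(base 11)3098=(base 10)4100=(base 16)1004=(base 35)3c5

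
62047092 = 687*90316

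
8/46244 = 2/11561 ≈ 0.000173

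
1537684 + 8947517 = 10485201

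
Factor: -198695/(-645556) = 2^(-2) * 5^1 * 7^2 * 199^(-1) = 245/796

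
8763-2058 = 6705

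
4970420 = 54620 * 91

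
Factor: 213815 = 5^1*7^1*41^1*149^1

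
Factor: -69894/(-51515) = 2^1*3^2*5^(-1)*11^1*353^1*10303^(-1)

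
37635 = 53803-16168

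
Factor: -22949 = -1 * 53^1 * 433^1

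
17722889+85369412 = 103092301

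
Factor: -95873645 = -1*5^1*7^3*55903^1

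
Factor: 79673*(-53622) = -1*2^1*3^4*11^1*331^1*7243^1 = -4272225606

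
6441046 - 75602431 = -69161385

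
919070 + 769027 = 1688097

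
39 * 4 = 156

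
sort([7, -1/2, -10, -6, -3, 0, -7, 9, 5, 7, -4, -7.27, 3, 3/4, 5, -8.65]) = [-10, -8.65, -7.27, -7, -6, -4, -3, -1/2, 0, 3/4, 3, 5, 5, 7, 7, 9]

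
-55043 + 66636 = 11593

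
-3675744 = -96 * 38289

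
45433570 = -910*(-49927)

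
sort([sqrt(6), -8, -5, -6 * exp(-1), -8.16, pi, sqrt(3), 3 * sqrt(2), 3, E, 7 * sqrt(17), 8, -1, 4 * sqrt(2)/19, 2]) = [-8.16, -8, -5, -6 * exp(-1), -1, 4 * sqrt(2)/19, sqrt(3), 2, sqrt(6), E, 3, pi, 3 * sqrt(2), 8, 7 * sqrt(17)]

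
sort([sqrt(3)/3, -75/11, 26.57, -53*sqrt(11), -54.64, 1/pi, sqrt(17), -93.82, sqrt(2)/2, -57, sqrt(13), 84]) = [-53*sqrt(11), -93.82, -57, -54.64, -75/11, 1/pi, sqrt(3)/3, sqrt(2)/2, sqrt(13), sqrt(17), 26.57, 84]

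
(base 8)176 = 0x7e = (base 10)126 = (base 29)4a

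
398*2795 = 1112410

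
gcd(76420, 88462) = 2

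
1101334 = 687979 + 413355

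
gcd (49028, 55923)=7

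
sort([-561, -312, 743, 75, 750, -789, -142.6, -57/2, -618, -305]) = [-789, -618, -561, -312, -305, -142.6, -57/2, 75, 743, 750]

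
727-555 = 172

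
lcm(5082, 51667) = 310002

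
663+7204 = 7867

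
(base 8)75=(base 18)37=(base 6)141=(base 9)67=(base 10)61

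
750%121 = 24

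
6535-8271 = -1736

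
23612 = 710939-687327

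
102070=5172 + 96898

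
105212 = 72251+32961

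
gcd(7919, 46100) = 1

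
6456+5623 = 12079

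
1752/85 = 20 + 52/85 ≈ 20.61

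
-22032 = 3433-25465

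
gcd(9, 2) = 1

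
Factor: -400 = -1 * 2^4 * 5^2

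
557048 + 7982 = 565030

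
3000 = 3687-687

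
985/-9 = -109 - 4/9 ≈ -109.44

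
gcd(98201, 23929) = 1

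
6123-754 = 5369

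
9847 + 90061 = 99908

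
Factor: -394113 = -1*3^1*131371^1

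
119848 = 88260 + 31588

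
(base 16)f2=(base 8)362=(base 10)242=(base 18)d8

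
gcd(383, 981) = 1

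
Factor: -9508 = -1*2^2*2377^1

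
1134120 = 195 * 5816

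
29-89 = -60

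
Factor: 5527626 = 2^1*3^1*13^1*70867^1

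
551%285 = 266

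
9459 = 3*3153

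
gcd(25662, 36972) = 78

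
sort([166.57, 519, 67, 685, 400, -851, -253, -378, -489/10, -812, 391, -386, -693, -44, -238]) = [-851, -812, -693, -386, -378, -253, -238, -489/10, -44, 67, 166.57, 391, 400, 519, 685]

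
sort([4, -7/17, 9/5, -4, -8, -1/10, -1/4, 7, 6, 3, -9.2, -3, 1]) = [-9.2, -8, -4, -3, -7/17, -1/4, -1/10, 1, 9/5, 3, 4, 6, 7]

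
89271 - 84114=5157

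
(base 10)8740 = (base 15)28ca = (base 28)b44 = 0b10001000100100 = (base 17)1d42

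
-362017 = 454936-816953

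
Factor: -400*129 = -1*2^4*3^1*5^2*43^1 = -51600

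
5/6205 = 1/1241 ≈ 0.000806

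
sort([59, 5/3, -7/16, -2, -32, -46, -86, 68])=[-86, -46, -32, -2, -7/16, 5/3, 59, 68]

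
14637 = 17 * 861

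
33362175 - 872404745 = -839042570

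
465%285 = 180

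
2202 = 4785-2583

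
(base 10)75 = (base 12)63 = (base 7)135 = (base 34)27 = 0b1001011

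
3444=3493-49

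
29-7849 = -7820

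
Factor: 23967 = 3^2 * 2663^1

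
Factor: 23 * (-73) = -1 * 23^1 * 73^1 = -1679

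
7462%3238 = 986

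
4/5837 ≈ 0.000685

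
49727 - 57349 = -7622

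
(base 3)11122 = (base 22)5f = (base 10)125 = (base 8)175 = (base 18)6h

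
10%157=10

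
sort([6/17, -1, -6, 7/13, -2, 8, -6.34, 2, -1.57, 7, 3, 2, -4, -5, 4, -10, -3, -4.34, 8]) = [-10, -6.34, -6, -5, -4.34, -4, -3, -2, -1.57, -1, 6/17, 7/13, 2, 2, 3, 4, 7, 8, 8]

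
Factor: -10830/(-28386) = 3^(-1) * 5^1 * 19^1 * 83^(-1) = 95/249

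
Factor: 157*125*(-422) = -1*2^1*5^3*157^1*211^1 = -8281750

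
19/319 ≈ 0.0596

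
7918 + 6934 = 14852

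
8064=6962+1102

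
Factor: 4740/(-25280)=-1*2^(-4)*3^1=-3/16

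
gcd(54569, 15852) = 1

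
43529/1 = 43529 = 43529.00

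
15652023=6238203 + 9413820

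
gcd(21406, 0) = 21406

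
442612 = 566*782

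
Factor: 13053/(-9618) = -1 * 2^(-1) * 7^(-1) * 19^1 = -19/14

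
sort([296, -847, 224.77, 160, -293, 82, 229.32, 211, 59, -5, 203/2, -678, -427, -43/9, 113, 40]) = [-847, -678, -427, -293, -5, -43/9, 40, 59, 82, 203/2, 113, 160, 211, 224.77, 229.32, 296]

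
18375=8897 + 9478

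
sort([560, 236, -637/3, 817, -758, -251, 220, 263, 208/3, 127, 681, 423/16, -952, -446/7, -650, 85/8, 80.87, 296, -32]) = [-952, -758, -650, -251, -637/3, -446/7, -32, 85/8, 423/16, 208/3, 80.87, 127, 220, 236, 263, 296, 560, 681, 817]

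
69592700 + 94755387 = 164348087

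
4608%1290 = 738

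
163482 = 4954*33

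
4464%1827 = 810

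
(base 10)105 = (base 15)70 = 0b1101001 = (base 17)63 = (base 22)4h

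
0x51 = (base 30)2l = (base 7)144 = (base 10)81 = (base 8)121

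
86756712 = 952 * 91131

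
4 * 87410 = 349640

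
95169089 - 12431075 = 82738014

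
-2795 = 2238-5033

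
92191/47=1961 + 24/47 ≈ 1961.51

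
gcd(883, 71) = 1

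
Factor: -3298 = -1*2^1*17^1*97^1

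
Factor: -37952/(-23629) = 2^6 * 593^1 * 23629^(-1)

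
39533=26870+12663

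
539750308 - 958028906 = -418278598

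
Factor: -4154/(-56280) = 2^(-2)*3^(-1)*5^(-1)*7^(-1)*31^1 = 31/420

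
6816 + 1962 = 8778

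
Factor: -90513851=-1*67^1*521^1*2593^1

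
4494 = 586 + 3908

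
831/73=11 + 28/73 ≈ 11.38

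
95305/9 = 10589 + 4/9≈10589.44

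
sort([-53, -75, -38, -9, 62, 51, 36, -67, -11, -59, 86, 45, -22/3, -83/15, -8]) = [-75, -67, -59, -53, -38, -11, -9, -8, -22/3, -83/15, 36, 45, 51, 62, 86]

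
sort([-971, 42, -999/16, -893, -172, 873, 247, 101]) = [-971, -893, -172, -999/16, 42, 101, 247, 873]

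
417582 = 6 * 69597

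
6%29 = 6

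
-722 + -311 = -1033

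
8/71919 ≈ 0.000111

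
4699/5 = 939 + 4/5 = 939.80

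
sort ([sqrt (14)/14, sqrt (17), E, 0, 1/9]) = [0, 1/9, sqrt (14)/14, E, sqrt (17)]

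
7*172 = 1204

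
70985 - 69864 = 1121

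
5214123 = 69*75567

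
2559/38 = 67 + 13/38 ≈ 67.34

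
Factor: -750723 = -1 * 3^1 * 29^1 * 8629^1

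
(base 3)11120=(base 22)5d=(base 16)7b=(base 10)123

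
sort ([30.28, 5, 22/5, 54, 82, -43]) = [-43, 22/5, 5, 30.28, 54, 82]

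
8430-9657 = -1227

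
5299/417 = 12+295/417 ≈ 12.71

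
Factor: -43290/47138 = -1*3^2*5^1*7^(-2) = -45/49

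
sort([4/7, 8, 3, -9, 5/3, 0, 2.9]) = [-9, 0, 4/7, 5/3, 2.9, 3, 8]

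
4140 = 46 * 90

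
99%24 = 3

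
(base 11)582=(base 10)695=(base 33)l2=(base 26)10j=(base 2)1010110111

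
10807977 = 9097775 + 1710202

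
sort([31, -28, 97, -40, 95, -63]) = [-63, -40, -28, 31, 95, 97]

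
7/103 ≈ 0.0680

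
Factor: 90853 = 7^1 * 12979^1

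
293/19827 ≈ 0.0148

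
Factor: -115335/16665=-1 * 3^1 * 101^(-1) * 233^1=-699/101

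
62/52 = 31/26 ≈ 1.19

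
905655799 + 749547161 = 1655202960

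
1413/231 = 6 + 9/77 ≈ 6.12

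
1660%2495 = 1660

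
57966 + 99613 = 157579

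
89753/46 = 1951+7/46 ≈ 1951.15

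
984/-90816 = -41/3784 ≈ -0.0108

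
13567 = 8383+5184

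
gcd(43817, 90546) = 1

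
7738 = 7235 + 503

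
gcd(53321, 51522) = 1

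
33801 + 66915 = 100716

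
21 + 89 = 110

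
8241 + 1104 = 9345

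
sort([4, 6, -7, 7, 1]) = [-7, 1, 4, 6, 7]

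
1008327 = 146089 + 862238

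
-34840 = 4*(-8710)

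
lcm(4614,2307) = 4614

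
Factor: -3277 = -1 * 29^1 * 113^1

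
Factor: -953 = -1 * 953^1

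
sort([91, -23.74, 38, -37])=[-37, -23.74, 38, 91]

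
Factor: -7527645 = -1*3^2*5^1*409^2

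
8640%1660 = 340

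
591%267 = 57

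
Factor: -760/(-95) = 2^3 = 8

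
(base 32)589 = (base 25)8fa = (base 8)12411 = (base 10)5385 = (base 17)11ad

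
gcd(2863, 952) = 7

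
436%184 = 68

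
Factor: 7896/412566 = 2^2*11^(-1)*19^(-1) = 4/209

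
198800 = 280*710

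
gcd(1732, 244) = 4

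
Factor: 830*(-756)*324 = -1*2^5*3^7*5^1*7^1*83^1 = -203303520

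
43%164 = 43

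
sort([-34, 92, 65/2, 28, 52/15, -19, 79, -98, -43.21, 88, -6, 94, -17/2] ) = [-98, -43.21, -34, -19, -17/2, -6, 52/15, 28, 65/2, 79, 88, 92, 94] 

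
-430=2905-3335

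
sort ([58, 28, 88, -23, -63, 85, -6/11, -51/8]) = [-63, -23, -51/8, -6/11, 28, 58, 85, 88]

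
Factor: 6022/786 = 3^(-1) * 131^(-1) * 3011^1 = 3011/393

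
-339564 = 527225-866789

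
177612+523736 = 701348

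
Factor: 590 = 2^1*5^1*59^1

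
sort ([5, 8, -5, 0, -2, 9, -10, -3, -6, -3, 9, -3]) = [-10, -6, -5, -3, -3, -3, -2, 0, 5, 8, 9, 9]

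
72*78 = 5616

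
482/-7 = -68-6/7 ≈ -68.86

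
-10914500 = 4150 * (-2630)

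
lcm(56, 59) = 3304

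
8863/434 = 20 + 183/434 ≈ 20.42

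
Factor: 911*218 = 2^1*109^1*911^1 = 198598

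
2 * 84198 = 168396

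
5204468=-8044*(-647) 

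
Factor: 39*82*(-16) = -1*2^5*3^1*13^1*41^1 = -51168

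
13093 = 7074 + 6019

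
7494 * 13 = 97422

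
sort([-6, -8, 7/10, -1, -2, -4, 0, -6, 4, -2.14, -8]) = [-8, -8, -6, -6, -4, -2.14, -2, -1, 0, 7/10, 4]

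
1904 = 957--947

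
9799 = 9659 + 140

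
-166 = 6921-7087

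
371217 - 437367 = -66150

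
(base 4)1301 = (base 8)161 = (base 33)3e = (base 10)113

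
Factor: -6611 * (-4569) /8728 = 2^(-3) * 3^1 * 11^1 * 601^1 * 1091^(-1) * 1523^1 = 30205659/8728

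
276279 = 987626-711347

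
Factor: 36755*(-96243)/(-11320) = 2^(-3)*3^1*7^1*283^(-1)*4583^1*7351^1 = 707482293/2264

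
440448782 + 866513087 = 1306961869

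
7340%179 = 1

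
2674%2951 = 2674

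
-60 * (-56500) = 3390000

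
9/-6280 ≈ -0.00143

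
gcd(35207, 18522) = 1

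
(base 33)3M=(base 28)49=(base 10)121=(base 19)67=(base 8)171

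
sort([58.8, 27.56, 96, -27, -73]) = [-73, -27, 27.56, 58.8, 96]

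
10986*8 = 87888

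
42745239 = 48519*881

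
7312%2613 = 2086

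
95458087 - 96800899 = -1342812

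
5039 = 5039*1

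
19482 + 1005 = 20487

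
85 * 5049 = 429165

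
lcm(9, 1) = 9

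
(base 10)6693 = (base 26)9nb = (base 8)15045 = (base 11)5035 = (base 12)3a59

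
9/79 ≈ 0.114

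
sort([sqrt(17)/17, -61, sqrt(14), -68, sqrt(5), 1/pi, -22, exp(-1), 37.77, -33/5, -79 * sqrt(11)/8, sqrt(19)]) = [-68, -61, -79 * sqrt(11)/8, -22, -33/5, sqrt(17)/17, 1/pi, exp(-1), sqrt(5), sqrt(14), sqrt(19), 37.77]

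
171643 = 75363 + 96280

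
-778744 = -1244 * 626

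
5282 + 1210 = 6492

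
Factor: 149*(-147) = -1*3^1*7^2*149^1 = -21903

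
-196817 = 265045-461862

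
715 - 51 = 664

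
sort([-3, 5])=[-3, 5]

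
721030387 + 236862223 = 957892610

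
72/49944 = 3/2081≈0.00144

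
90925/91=999 + 16/91 ≈ 999.18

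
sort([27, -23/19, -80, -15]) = [-80, -15, -23/19, 27]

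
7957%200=157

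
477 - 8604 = -8127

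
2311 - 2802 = -491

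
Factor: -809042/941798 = -1*11^(-1)*29^2*89^(-1) = -841/979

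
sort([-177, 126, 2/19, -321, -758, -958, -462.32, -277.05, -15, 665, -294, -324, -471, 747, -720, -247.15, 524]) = [-958, -758, -720, -471, -462.32, -324, -321, -294, -277.05, -247.15, -177, -15, 2/19, 126, 524, 665, 747]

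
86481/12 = 28827/4 = 7206.75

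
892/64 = 223/16 ≈ 13.94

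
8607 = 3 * 2869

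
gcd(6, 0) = 6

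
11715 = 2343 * 5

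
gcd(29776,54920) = 8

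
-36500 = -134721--98221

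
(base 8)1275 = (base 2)1010111101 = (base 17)274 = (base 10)701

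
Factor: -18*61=-1*2^1*3^2*61^1=-1098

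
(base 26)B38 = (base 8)16542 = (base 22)FBK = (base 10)7522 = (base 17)1908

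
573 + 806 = 1379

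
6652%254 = 48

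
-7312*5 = -36560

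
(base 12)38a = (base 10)538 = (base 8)1032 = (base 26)ki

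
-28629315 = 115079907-143709222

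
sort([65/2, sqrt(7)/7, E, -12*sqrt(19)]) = [-12*sqrt(19), sqrt(7)/7, E, 65/2]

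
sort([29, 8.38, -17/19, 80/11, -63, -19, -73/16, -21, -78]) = [-78, -63, -21, -19, -73/16, -17/19, 80/11, 8.38, 29]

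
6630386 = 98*67657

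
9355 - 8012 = 1343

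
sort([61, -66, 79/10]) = [-66, 79/10, 61]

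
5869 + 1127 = 6996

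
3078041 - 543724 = 2534317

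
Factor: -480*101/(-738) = 2^4*3^(-1)*5^1*41^(-1)*101^1 = 8080/123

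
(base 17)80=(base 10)136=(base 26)56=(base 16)88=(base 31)4c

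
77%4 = 1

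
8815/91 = 96 + 79/91 ≈ 96.87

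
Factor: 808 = 2^3*101^1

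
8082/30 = 269 + 2/5 = 269.40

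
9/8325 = 1/925≈0.00108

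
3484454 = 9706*359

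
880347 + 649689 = 1530036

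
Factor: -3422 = -1*2^1*29^1*59^1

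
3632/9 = 403+5/9 ≈ 403.56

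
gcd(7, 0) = 7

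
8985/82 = 109 + 47/82 ≈ 109.57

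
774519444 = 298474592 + 476044852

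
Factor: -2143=-1*2143^1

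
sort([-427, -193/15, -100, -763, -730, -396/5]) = [-763, -730, -427, -100, -396/5, -193/15]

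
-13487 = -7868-5619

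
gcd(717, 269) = 1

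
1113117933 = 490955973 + 622161960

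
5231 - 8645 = -3414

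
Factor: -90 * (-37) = 2^1 * 3^2 * 5^1 * 37^1 = 3330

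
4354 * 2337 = 10175298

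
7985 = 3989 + 3996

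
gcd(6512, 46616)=8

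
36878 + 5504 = 42382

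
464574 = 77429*6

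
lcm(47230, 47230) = 47230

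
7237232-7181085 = 56147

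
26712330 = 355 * 75246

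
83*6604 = 548132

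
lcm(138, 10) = 690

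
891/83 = 10 + 61/83 ≈ 10.73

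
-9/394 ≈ -0.0228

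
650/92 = 325/46 ≈ 7.07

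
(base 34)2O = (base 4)1130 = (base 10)92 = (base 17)57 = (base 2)1011100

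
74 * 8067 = 596958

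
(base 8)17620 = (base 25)cn5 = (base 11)6086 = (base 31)8ck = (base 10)8080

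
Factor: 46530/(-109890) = -1*3^(-1)*37^(-1)*47^1 = -47/111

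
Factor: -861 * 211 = -1 * 3^1 * 7^1 * 41^1 * 211^1 = -181671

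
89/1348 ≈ 0.0660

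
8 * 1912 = 15296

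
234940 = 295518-60578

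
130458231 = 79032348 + 51425883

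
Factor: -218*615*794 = -1*2^2*3^1*5^1*41^1*109^1*397^1 = -106451580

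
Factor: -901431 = -1 * 3^2 * 37^1 * 2707^1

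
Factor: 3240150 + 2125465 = 5^1 * 691^1 * 1553^1 = 5365615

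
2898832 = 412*7036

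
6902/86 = 3451/43 ≈ 80.26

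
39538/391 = 101 + 47/391 ≈ 101.12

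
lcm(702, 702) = 702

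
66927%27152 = 12623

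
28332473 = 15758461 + 12574012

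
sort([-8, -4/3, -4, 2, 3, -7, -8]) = [-8, -8, -7, -4, -4/3, 2, 3]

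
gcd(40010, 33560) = 10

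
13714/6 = 2285 + 2/3 ≈ 2285.67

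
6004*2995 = 17981980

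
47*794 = 37318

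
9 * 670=6030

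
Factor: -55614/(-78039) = 2^1*3^(-1)*29^(-1)*31^1 = 62/87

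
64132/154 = 32066/77 ≈ 416.44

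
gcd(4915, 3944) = 1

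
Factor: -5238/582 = -1 * 3^2 = -9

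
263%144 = 119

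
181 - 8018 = -7837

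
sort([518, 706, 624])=[518, 624, 706]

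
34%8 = 2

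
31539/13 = 2426 + 1/13 ≈ 2426.08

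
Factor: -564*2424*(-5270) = 2^6*3^2*5^1*17^1*31^1*47^1*101^1 = 7204806720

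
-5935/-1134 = 5 + 265/1134≈5.23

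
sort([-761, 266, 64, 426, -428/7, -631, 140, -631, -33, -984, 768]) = [-984, -761, -631, -631, -428/7, -33, 64, 140, 266, 426, 768]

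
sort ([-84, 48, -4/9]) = [-84, -4/9, 48]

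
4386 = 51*86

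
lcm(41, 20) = 820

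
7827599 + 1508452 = 9336051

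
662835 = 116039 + 546796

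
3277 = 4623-1346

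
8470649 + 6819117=15289766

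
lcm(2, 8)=8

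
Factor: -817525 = -1*5^2*53^1*617^1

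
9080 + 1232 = 10312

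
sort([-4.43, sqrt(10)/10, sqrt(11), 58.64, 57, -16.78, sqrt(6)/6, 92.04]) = [-16.78, -4.43, sqrt(10)/10, sqrt(6)/6, sqrt(11), 57, 58.64, 92.04]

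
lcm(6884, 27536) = 27536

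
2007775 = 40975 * 49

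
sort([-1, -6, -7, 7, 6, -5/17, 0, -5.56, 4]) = [-7, -6, -5.56, -1, -5/17, 0, 4, 6, 7]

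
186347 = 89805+96542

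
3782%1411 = 960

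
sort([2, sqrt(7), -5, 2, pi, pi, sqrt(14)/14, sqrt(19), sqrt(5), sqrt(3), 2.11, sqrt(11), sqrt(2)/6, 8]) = [-5, sqrt(2)/6, sqrt(14)/14, sqrt(3), 2, 2, 2.11, sqrt(5), sqrt(7), pi, pi, sqrt(11), sqrt(19), 8]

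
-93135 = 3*(-31045) 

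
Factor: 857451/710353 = 3^1 * 7^ (-1) * 109^ (-1) * 307^1 = 921/763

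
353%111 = 20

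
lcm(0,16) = 0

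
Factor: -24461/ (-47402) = 2^ (-1) * 61^1 * 137^ (-1) * 173^ (-1) * 401^1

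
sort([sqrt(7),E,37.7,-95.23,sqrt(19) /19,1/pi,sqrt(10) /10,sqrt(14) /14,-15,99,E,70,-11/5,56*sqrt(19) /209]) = [-95.23,-15,-11/5,sqrt(19) /19,sqrt(14) /14,sqrt(10) /10,1/pi,56*sqrt(19) /209,sqrt(7),E,E,37.7,70,99]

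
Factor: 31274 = 2^1*19^1*823^1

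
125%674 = 125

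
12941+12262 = 25203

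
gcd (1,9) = 1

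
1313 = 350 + 963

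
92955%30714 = 813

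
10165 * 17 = 172805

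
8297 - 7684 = 613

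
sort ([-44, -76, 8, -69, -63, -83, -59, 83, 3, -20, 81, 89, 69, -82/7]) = [-83, -76, -69, -63, -59, -44, -20, -82/7, 3, 8, 69, 81, 83, 89]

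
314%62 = 4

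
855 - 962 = -107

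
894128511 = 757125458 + 137003053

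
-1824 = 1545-3369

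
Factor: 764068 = 2^2 * 67^1 * 2851^1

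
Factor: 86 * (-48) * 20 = -1 * 2^7 * 3^1 * 5^1 * 43^1 = -82560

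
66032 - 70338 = -4306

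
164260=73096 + 91164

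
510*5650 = 2881500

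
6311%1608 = 1487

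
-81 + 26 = -55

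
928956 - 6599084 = -5670128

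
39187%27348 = 11839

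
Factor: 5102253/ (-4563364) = -1*2^ (-2)*3^2*127^ (-1)*691^ (-1)*43609^1 = -392481/351028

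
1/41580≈0.0000241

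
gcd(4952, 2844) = 4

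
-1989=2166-4155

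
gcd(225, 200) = 25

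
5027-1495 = 3532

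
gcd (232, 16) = 8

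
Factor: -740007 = -1*3^2*82223^1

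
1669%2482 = 1669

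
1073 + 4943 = 6016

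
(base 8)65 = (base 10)53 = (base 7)104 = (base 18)2h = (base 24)25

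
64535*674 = 43496590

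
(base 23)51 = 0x74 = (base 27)48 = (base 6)312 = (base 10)116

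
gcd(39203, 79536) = 1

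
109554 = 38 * 2883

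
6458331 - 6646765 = -188434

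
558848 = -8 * (-69856)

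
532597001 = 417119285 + 115477716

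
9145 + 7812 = 16957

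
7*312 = 2184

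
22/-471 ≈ -0.0467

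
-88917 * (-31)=2756427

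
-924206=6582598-7506804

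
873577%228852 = 187021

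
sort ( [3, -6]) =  [-6, 3]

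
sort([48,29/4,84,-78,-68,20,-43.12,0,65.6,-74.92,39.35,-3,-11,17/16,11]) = [-78,-74.92,-68,-43.12,-11,-3,0,17/16,29/4,11,20,39.35,48,65.6,84]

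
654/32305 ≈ 0.0202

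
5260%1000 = 260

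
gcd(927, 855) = 9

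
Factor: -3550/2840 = -1*2^(-2)*5^1 = -5/4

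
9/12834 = 1/1426 ≈ 0.000701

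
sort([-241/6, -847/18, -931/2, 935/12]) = [-931/2, -847/18, -241/6, 935/12]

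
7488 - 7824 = -336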